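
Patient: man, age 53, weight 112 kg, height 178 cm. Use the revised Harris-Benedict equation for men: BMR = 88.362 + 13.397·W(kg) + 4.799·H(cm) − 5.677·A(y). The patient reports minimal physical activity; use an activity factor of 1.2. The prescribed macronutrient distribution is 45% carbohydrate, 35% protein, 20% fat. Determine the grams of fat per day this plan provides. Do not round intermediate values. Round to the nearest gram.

57 g/day

Harris-Benedict: BMR = 88.362 + 13.397(112) + 4.799(178) − 5.677(53) = 2142.167 kcal/day.
TEE = 2142.167 × 1.2 = 2570.6004 kcal/day.
Fat energy = 20% × 2570.6004 = 514.1201 kcal.
Fat = 514.1201 ÷ 9 kcal/g = 57.1245 g.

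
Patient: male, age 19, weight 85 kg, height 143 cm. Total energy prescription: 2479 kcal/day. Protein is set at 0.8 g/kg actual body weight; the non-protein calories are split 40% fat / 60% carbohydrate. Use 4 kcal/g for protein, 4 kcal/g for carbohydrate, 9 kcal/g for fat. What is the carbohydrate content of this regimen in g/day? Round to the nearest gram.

Protein = 0.8 × 85 = 68 g → 68 × 4 = 272 kcal.
Non-protein calories = 2479 − 272 = 2207 kcal.
Fat: 40% × 2207 = 882.8 kcal; carbohydrate: 1324.2 kcal.
Carbohydrate: 1324.2 kcal ÷ 4 kcal/g = 331.05 g.

331 g/day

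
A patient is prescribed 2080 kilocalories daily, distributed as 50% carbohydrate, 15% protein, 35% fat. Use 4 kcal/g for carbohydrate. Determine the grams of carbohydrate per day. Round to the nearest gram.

260 g/day

Carbohydrate energy = 50% × 2080 = 1040 kcal.
At 4 kcal/g: 1040 ÷ 4 = 260 g.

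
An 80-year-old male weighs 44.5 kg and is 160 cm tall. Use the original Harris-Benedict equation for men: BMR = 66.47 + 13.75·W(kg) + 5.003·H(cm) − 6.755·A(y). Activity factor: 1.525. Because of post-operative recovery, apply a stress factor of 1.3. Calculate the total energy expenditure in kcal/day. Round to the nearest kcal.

1860 kcal/day

Harris-Benedict: BMR = 66.47 + 13.75(44.5) + 5.003(160) − 6.755(80) = 938.425 kcal/day.
TEE = BMR × activity factor = 938.425 × 1.525 = 1431.0981 kcal/day.
Apply stress factor: 1431.0981 × 1.3 = 1860.4276 kcal/day.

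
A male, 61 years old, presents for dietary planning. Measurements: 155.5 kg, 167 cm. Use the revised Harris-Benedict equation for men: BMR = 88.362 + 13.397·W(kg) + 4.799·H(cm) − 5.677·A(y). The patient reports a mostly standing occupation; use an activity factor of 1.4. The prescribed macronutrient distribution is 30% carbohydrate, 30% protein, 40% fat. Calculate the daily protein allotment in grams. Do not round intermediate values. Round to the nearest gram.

Harris-Benedict: BMR = 88.362 + 13.397(155.5) + 4.799(167) − 5.677(61) = 2626.7315 kcal/day.
TEE = 2626.7315 × 1.4 = 3677.4241 kcal/day.
Protein energy = 30% × 3677.4241 = 1103.2272 kcal.
Protein = 1103.2272 ÷ 4 kcal/g = 275.8068 g.

276 g/day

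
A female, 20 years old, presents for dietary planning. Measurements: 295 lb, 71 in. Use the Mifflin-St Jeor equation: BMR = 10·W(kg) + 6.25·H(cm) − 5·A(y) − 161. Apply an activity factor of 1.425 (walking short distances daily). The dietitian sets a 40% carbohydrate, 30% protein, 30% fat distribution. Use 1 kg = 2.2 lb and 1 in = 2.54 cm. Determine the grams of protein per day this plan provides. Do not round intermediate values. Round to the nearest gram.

236 g/day

Convert to metric: weight = 295 ÷ 2.2 = 134.0909 kg; height = 71 × 2.54 = 180.34 cm.
Mifflin-St Jeor (female): BMR = 10(134.0909) + 6.25(180.34) − 5(20) − 161 = 1340.9091 + 1127.125 − 100 − 161 = 2207.0341 kcal/day.
TEE = 2207.0341 × 1.425 = 3145.0236 kcal/day.
Protein energy = 30% × 3145.0236 = 943.5071 kcal.
Protein = 943.5071 ÷ 4 kcal/g = 235.8768 g.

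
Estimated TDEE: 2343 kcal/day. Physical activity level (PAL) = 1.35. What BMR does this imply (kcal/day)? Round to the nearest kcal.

BMR = TEE ÷ activity factor = 2343 ÷ 1.35 = 1735.5556 kcal/day.

1736 kcal/day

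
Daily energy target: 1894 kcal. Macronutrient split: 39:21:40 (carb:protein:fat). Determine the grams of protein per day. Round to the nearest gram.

Protein energy = 21% × 1894 = 397.74 kcal.
At 4 kcal/g: 397.74 ÷ 4 = 99.435 g.

99 g/day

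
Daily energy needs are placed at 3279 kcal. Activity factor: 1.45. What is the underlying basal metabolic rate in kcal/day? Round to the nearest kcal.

BMR = TEE ÷ activity factor = 3279 ÷ 1.45 = 2261.3793 kcal/day.

2261 kcal/day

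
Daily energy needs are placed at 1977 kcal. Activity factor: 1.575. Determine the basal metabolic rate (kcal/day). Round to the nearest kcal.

BMR = TEE ÷ activity factor = 1977 ÷ 1.575 = 1255.2381 kcal/day.

1255 kcal/day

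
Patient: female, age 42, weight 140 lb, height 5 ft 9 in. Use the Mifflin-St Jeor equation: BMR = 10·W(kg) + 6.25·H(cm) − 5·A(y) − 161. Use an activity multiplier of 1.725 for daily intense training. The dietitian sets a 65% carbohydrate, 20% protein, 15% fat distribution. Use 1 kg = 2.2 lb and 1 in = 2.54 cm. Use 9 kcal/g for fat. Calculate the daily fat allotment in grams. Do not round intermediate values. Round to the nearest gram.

39 g/day

Convert to metric: weight = 140 ÷ 2.2 = 63.6364 kg; height = (5×12 + 9) × 2.54 = 69 × 2.54 = 175.26 cm.
Mifflin-St Jeor (female): BMR = 10(63.6364) + 6.25(175.26) − 5(42) − 161 = 636.3636 + 1095.375 − 210 − 161 = 1360.7386 kcal/day.
TEE = 1360.7386 × 1.725 = 2347.2741 kcal/day.
Fat energy = 15% × 2347.2741 = 352.0911 kcal.
Fat = 352.0911 ÷ 9 kcal/g = 39.1212 g.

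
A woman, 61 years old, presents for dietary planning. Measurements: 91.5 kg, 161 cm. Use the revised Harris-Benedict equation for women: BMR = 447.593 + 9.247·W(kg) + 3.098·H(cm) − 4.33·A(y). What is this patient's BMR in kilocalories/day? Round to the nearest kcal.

1528 kilocalories/day

Harris-Benedict: BMR = 447.593 + 9.247(91.5) + 3.098(161) − 4.33(61) = 1528.3415 kcal/day.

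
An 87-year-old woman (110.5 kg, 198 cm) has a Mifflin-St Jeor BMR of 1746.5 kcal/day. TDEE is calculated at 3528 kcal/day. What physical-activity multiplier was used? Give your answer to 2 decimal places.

Activity factor = TEE ÷ BMR = 3528 ÷ 1746.5 = 2.02.

2.02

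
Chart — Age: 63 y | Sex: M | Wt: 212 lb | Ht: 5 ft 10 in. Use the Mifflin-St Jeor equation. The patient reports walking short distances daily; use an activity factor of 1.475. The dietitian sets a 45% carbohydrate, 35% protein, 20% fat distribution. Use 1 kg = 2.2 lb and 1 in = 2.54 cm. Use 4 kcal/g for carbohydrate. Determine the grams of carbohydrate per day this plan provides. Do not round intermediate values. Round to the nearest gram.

Convert to metric: weight = 212 ÷ 2.2 = 96.3636 kg; height = (5×12 + 10) × 2.54 = 70 × 2.54 = 177.8 cm.
Mifflin-St Jeor (male): BMR = 10(96.3636) + 6.25(177.8) − 5(63) + 5 = 963.6364 + 1111.25 − 315 + 5 = 1764.8864 kcal/day.
TEE = 1764.8864 × 1.475 = 2603.2074 kcal/day.
Carbohydrate energy = 45% × 2603.2074 = 1171.4433 kcal.
Carbohydrate = 1171.4433 ÷ 4 kcal/g = 292.8608 g.

293 g/day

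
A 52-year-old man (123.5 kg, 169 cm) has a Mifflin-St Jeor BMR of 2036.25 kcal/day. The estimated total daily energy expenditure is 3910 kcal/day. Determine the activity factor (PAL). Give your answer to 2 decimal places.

1.92

Activity factor = TEE ÷ BMR = 3910 ÷ 2036.25 = 1.92.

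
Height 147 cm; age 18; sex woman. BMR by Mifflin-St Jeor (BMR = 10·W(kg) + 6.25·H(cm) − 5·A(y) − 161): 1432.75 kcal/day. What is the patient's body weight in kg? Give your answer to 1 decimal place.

76.5 kg

1432.75 = 10·W + 6.25(147) − 5(18) − 161
10·W = 1432.75 − 667.75 = 765, so W = 76.5 kg.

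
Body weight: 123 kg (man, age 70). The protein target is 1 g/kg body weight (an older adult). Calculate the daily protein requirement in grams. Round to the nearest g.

123 g/day

Protein = 1 g/kg × 123 kg = 123 g/day.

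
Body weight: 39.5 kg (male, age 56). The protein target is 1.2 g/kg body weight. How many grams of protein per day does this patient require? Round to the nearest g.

47 g/day

Protein = 1.2 g/kg × 39.5 kg = 47.4 g/day.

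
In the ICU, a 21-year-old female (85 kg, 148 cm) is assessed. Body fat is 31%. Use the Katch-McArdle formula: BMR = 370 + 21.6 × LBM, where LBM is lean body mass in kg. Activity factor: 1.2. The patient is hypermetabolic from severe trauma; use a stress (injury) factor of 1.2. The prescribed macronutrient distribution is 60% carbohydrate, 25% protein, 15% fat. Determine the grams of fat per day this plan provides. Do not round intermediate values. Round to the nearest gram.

LBM = 85 × (1 − 0.31) = 58.65 kg. Katch-McArdle: BMR = 370 + 21.6 × 58.65 = 1636.84 kcal/day.
TEE = 1636.84 × 1.2 = 1964.208 kcal/day.
With stress factor 1.2: 1964.208 × 1.2 = 2357.0496 kcal/day.
Fat energy = 15% × 2357.0496 = 353.5574 kcal.
Fat = 353.5574 ÷ 9 kcal/g = 39.2842 g.

39 g/day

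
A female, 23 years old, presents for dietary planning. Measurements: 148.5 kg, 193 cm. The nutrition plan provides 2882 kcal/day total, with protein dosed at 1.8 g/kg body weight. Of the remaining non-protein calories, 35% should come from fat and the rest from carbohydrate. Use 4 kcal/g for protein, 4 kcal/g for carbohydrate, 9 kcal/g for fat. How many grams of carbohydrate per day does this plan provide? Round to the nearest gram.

295 g/day

Protein = 1.8 × 148.5 = 267.3 g → 267.3 × 4 = 1069.2 kcal.
Non-protein calories = 2882 − 1069.2 = 1812.8 kcal.
Fat: 35% × 1812.8 = 634.48 kcal; carbohydrate: 1178.32 kcal.
Carbohydrate: 1178.32 kcal ÷ 4 kcal/g = 294.58 g.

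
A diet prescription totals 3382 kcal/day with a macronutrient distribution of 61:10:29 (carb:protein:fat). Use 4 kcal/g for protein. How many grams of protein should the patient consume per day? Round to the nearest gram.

85 g/day

Protein energy = 10% × 3382 = 338.2 kcal.
At 4 kcal/g: 338.2 ÷ 4 = 84.55 g.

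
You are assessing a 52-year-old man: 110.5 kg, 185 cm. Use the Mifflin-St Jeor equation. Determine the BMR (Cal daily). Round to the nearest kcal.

2006 Cal daily

Mifflin-St Jeor (male): BMR = 10(110.5) + 6.25(185) − 5(52) + 5 = 1105 + 1156.25 − 260 + 5 = 2006.25 kcal/day.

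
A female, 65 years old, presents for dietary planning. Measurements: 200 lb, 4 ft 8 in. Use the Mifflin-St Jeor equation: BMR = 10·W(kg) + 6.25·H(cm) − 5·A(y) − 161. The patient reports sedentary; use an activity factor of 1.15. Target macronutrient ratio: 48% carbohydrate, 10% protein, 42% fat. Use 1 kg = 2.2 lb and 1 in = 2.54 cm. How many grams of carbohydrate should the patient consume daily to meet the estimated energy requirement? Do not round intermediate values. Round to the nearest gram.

Convert to metric: weight = 200 ÷ 2.2 = 90.9091 kg; height = (4×12 + 8) × 2.54 = 56 × 2.54 = 142.24 cm.
Mifflin-St Jeor (female): BMR = 10(90.9091) + 6.25(142.24) − 5(65) − 161 = 909.0909 + 889 − 325 − 161 = 1312.0909 kcal/day.
TEE = 1312.0909 × 1.15 = 1508.9045 kcal/day.
Carbohydrate energy = 48% × 1508.9045 = 724.2742 kcal.
Carbohydrate = 724.2742 ÷ 4 kcal/g = 181.0685 g.

181 g/day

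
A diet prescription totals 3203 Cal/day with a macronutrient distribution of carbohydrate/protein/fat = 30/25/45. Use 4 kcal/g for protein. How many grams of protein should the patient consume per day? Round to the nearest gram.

200 g/day

Protein energy = 25% × 3203 = 800.75 kcal.
At 4 kcal/g: 800.75 ÷ 4 = 200.1875 g.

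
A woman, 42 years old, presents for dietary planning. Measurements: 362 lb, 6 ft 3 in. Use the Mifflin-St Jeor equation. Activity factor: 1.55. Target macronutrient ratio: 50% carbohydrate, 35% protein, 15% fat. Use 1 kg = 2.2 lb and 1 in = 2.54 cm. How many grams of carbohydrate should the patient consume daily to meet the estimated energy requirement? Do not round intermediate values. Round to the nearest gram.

Convert to metric: weight = 362 ÷ 2.2 = 164.5455 kg; height = (6×12 + 3) × 2.54 = 75 × 2.54 = 190.5 cm.
Mifflin-St Jeor (female): BMR = 10(164.5455) + 6.25(190.5) − 5(42) − 161 = 1645.4545 + 1190.625 − 210 − 161 = 2465.0795 kcal/day.
TEE = 2465.0795 × 1.55 = 3820.8733 kcal/day.
Carbohydrate energy = 50% × 3820.8733 = 1910.4366 kcal.
Carbohydrate = 1910.4366 ÷ 4 kcal/g = 477.6092 g.

478 g/day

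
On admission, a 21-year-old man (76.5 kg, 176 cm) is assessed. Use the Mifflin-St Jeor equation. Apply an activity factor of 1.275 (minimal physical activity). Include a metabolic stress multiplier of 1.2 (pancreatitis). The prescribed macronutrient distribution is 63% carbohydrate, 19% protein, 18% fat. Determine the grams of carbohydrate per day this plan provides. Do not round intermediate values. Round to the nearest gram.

425 g/day

Mifflin-St Jeor (male): BMR = 10(76.5) + 6.25(176) − 5(21) + 5 = 765 + 1100 − 105 + 5 = 1765 kcal/day.
TEE = 1765 × 1.275 = 2250.375 kcal/day.
With stress factor 1.2: 2250.375 × 1.2 = 2700.45 kcal/day.
Carbohydrate energy = 63% × 2700.45 = 1701.2835 kcal.
Carbohydrate = 1701.2835 ÷ 4 kcal/g = 425.3209 g.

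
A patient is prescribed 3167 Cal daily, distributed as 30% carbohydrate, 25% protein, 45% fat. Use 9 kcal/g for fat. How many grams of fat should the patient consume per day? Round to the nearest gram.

Fat energy = 45% × 3167 = 1425.15 kcal.
At 9 kcal/g: 1425.15 ÷ 9 = 158.35 g.

158 g/day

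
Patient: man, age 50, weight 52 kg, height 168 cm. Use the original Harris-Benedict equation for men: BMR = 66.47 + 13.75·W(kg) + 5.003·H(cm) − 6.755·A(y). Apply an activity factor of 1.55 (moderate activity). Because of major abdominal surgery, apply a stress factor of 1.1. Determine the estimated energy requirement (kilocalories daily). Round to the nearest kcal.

Harris-Benedict: BMR = 66.47 + 13.75(52) + 5.003(168) − 6.755(50) = 1284.224 kcal/day.
TEE = BMR × activity factor = 1284.224 × 1.55 = 1990.5472 kcal/day.
Apply stress factor: 1990.5472 × 1.1 = 2189.6019 kcal/day.

2190 kilocalories daily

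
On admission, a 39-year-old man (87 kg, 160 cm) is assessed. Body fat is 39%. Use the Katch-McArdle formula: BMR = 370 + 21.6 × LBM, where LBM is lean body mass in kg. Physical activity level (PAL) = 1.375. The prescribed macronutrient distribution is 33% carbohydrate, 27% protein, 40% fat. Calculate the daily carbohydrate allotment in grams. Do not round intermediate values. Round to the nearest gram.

172 g/day

LBM = 87 × (1 − 0.39) = 53.07 kg. Katch-McArdle: BMR = 370 + 21.6 × 53.07 = 1516.312 kcal/day.
TEE = 1516.312 × 1.375 = 2084.929 kcal/day.
Carbohydrate energy = 33% × 2084.929 = 688.0266 kcal.
Carbohydrate = 688.0266 ÷ 4 kcal/g = 172.0066 g.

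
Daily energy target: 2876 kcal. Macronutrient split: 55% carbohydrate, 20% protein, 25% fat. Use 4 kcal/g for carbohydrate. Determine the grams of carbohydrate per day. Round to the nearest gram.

Carbohydrate energy = 55% × 2876 = 1581.8 kcal.
At 4 kcal/g: 1581.8 ÷ 4 = 395.45 g.

395 g/day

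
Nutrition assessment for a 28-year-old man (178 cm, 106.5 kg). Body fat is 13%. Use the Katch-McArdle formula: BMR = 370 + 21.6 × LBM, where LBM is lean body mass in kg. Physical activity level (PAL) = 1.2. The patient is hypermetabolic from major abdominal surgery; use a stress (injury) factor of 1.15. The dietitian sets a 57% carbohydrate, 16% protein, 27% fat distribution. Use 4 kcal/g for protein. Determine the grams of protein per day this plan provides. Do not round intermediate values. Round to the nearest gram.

LBM = 106.5 × (1 − 0.13) = 92.655 kg. Katch-McArdle: BMR = 370 + 21.6 × 92.655 = 2371.348 kcal/day.
TEE = 2371.348 × 1.2 = 2845.6176 kcal/day.
With stress factor 1.15: 2845.6176 × 1.15 = 3272.4602 kcal/day.
Protein energy = 16% × 3272.4602 = 523.5936 kcal.
Protein = 523.5936 ÷ 4 kcal/g = 130.8984 g.

131 g/day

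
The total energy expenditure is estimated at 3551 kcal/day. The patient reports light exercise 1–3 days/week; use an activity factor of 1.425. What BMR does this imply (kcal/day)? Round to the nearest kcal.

BMR = TEE ÷ activity factor = 3551 ÷ 1.425 = 2491.9298 kcal/day.

2492 kcal/day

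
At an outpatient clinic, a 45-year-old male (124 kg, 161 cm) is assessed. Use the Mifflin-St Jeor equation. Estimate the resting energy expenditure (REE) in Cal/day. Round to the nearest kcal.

Mifflin-St Jeor (male): BMR = 10(124) + 6.25(161) − 5(45) + 5 = 1240 + 1006.25 − 225 + 5 = 2026.25 kcal/day.

2026 Cal/day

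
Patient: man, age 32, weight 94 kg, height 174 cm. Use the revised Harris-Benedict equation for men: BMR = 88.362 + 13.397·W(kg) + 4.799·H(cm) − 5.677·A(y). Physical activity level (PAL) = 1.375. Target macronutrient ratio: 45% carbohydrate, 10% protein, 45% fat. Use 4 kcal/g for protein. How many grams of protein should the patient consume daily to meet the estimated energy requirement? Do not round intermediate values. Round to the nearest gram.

Harris-Benedict: BMR = 88.362 + 13.397(94) + 4.799(174) − 5.677(32) = 2001.042 kcal/day.
TEE = 2001.042 × 1.375 = 2751.4328 kcal/day.
Protein energy = 10% × 2751.4328 = 275.1433 kcal.
Protein = 275.1433 ÷ 4 kcal/g = 68.7858 g.

69 g/day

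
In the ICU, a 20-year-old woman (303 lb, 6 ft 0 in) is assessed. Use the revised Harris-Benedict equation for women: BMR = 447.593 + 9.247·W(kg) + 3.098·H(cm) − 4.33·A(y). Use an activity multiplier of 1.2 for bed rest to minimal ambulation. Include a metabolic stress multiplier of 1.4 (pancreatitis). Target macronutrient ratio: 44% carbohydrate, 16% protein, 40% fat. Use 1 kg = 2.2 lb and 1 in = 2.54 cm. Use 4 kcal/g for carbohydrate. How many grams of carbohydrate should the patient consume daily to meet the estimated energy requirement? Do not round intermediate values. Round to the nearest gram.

Convert to metric: weight = 303 ÷ 2.2 = 137.7273 kg; height = (6×12 + 0) × 2.54 = 72 × 2.54 = 182.88 cm.
Harris-Benedict: BMR = 447.593 + 9.247(137.7273) + 3.098(182.88) − 4.33(20) = 2201.1193 kcal/day.
TEE = 2201.1193 × 1.2 = 2641.3432 kcal/day.
With stress factor 1.4: 2641.3432 × 1.4 = 3697.8805 kcal/day.
Carbohydrate energy = 44% × 3697.8805 = 1627.0674 kcal.
Carbohydrate = 1627.0674 ÷ 4 kcal/g = 406.7669 g.

407 g/day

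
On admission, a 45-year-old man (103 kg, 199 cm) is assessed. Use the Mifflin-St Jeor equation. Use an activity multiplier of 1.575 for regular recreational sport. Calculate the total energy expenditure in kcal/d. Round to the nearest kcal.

3235 kcal/d

Mifflin-St Jeor (male): BMR = 10(103) + 6.25(199) − 5(45) + 5 = 1030 + 1243.75 − 225 + 5 = 2053.75 kcal/day.
TEE = BMR × activity factor = 2053.75 × 1.575 = 3234.6563 kcal/day.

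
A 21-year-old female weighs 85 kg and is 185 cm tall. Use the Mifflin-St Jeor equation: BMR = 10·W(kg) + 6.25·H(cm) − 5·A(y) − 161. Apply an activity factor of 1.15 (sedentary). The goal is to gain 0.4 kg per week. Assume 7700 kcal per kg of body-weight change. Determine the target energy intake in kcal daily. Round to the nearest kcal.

2441 kcal daily

Mifflin-St Jeor (female): BMR = 10(85) + 6.25(185) − 5(21) − 161 = 850 + 1156.25 − 105 − 161 = 1740.25 kcal/day.
TEE = 1740.25 × 1.15 = 2001.2875 kcal/day.
Required daily surplus = 0.4 × 7700 ÷ 7 = 440 kcal/day.
Target intake = 2001.2875 + 440 = 2441.2875 kcal/day.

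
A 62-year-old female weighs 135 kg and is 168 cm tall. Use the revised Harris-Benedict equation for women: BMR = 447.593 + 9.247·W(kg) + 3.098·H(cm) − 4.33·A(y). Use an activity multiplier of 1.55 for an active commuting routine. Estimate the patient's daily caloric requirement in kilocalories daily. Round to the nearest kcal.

3019 kilocalories daily

Harris-Benedict: BMR = 447.593 + 9.247(135) + 3.098(168) − 4.33(62) = 1947.942 kcal/day.
TEE = BMR × activity factor = 1947.942 × 1.55 = 3019.3101 kcal/day.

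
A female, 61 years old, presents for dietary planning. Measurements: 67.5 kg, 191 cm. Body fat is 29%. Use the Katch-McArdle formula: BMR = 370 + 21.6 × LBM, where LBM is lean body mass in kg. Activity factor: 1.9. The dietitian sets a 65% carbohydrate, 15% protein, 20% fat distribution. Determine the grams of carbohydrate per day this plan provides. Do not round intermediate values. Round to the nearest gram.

434 g/day

LBM = 67.5 × (1 − 0.29) = 47.925 kg. Katch-McArdle: BMR = 370 + 21.6 × 47.925 = 1405.18 kcal/day.
TEE = 1405.18 × 1.9 = 2669.842 kcal/day.
Carbohydrate energy = 65% × 2669.842 = 1735.3973 kcal.
Carbohydrate = 1735.3973 ÷ 4 kcal/g = 433.8493 g.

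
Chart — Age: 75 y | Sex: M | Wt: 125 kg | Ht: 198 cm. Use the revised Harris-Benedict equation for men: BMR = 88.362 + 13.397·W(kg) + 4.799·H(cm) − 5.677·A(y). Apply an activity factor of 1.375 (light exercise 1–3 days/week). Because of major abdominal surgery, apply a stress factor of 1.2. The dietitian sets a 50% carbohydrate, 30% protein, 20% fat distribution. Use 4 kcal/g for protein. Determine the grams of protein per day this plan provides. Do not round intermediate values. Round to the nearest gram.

Harris-Benedict: BMR = 88.362 + 13.397(125) + 4.799(198) − 5.677(75) = 2287.414 kcal/day.
TEE = 2287.414 × 1.375 = 3145.1943 kcal/day.
With stress factor 1.2: 3145.1943 × 1.2 = 3774.2331 kcal/day.
Protein energy = 30% × 3774.2331 = 1132.2699 kcal.
Protein = 1132.2699 ÷ 4 kcal/g = 283.0675 g.

283 g/day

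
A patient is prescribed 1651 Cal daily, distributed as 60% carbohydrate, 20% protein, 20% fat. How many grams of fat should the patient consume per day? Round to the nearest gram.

Fat energy = 20% × 1651 = 330.2 kcal.
At 9 kcal/g: 330.2 ÷ 9 = 36.6889 g.

37 g/day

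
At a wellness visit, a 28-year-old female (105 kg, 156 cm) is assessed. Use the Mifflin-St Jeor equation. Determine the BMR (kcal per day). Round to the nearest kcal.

1724 kcal per day

Mifflin-St Jeor (female): BMR = 10(105) + 6.25(156) − 5(28) − 161 = 1050 + 975 − 140 − 161 = 1724 kcal/day.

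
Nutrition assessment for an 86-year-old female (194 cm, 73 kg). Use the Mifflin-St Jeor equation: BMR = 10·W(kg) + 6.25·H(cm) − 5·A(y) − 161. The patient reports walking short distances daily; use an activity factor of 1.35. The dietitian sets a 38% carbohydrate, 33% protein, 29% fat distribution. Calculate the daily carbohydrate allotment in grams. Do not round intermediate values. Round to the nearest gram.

Mifflin-St Jeor (female): BMR = 10(73) + 6.25(194) − 5(86) − 161 = 730 + 1212.5 − 430 − 161 = 1351.5 kcal/day.
TEE = 1351.5 × 1.35 = 1824.525 kcal/day.
Carbohydrate energy = 38% × 1824.525 = 693.3195 kcal.
Carbohydrate = 693.3195 ÷ 4 kcal/g = 173.3299 g.

173 g/day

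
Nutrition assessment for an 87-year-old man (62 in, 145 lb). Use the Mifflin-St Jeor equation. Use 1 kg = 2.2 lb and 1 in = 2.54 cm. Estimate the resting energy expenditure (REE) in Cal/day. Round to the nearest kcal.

Convert to metric: weight = 145 ÷ 2.2 = 65.9091 kg; height = 62 × 2.54 = 157.48 cm.
Mifflin-St Jeor (male): BMR = 10(65.9091) + 6.25(157.48) − 5(87) + 5 = 659.0909 + 984.25 − 435 + 5 = 1213.3409 kcal/day.

1213 Cal/day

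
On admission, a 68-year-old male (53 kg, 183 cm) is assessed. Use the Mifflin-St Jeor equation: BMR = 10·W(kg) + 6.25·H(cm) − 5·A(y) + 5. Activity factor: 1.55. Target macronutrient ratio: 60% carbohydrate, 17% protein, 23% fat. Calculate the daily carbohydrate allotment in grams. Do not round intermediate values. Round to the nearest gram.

311 g/day

Mifflin-St Jeor (male): BMR = 10(53) + 6.25(183) − 5(68) + 5 = 530 + 1143.75 − 340 + 5 = 1338.75 kcal/day.
TEE = 1338.75 × 1.55 = 2075.0625 kcal/day.
Carbohydrate energy = 60% × 2075.0625 = 1245.0375 kcal.
Carbohydrate = 1245.0375 ÷ 4 kcal/g = 311.2594 g.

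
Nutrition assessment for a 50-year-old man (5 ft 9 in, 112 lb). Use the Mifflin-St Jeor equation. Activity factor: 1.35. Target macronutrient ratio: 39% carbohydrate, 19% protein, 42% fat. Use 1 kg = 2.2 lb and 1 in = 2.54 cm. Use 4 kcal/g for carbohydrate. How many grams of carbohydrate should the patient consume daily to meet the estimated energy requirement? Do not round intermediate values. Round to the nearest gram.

179 g/day

Convert to metric: weight = 112 ÷ 2.2 = 50.9091 kg; height = (5×12 + 9) × 2.54 = 69 × 2.54 = 175.26 cm.
Mifflin-St Jeor (male): BMR = 10(50.9091) + 6.25(175.26) − 5(50) + 5 = 509.0909 + 1095.375 − 250 + 5 = 1359.4659 kcal/day.
TEE = 1359.4659 × 1.35 = 1835.279 kcal/day.
Carbohydrate energy = 39% × 1835.279 = 715.7588 kcal.
Carbohydrate = 715.7588 ÷ 4 kcal/g = 178.9397 g.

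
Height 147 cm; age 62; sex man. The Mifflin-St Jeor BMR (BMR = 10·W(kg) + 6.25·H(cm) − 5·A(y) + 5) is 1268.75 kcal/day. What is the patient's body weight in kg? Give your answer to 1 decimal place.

1268.75 = 10·W + 6.25(147) − 5(62) + 5
10·W = 1268.75 − 613.75 = 655, so W = 65.5 kg.

65.5 kg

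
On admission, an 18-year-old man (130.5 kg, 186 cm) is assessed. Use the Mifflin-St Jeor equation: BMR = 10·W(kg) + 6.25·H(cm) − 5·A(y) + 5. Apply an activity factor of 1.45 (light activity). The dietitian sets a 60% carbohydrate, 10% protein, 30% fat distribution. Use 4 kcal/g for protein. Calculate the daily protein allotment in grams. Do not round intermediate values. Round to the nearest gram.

86 g/day

Mifflin-St Jeor (male): BMR = 10(130.5) + 6.25(186) − 5(18) + 5 = 1305 + 1162.5 − 90 + 5 = 2382.5 kcal/day.
TEE = 2382.5 × 1.45 = 3454.625 kcal/day.
Protein energy = 10% × 3454.625 = 345.4625 kcal.
Protein = 345.4625 ÷ 4 kcal/g = 86.3656 g.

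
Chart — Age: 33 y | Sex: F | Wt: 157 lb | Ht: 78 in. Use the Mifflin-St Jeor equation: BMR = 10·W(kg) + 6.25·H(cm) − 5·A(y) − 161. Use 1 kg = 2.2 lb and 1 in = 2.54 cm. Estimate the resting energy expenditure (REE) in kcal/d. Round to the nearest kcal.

1626 kcal/d

Convert to metric: weight = 157 ÷ 2.2 = 71.3636 kg; height = 78 × 2.54 = 198.12 cm.
Mifflin-St Jeor (female): BMR = 10(71.3636) + 6.25(198.12) − 5(33) − 161 = 713.6364 + 1238.25 − 165 − 161 = 1625.8864 kcal/day.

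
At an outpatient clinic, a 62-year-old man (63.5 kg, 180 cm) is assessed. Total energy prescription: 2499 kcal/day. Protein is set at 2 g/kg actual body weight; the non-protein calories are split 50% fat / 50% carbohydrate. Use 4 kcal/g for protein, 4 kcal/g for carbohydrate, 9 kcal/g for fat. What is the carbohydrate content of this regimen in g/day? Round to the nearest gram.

249 g/day

Protein = 2 × 63.5 = 127 g → 127 × 4 = 508 kcal.
Non-protein calories = 2499 − 508 = 1991 kcal.
Fat: 50% × 1991 = 995.5 kcal; carbohydrate: 995.5 kcal.
Carbohydrate: 995.5 kcal ÷ 4 kcal/g = 248.875 g.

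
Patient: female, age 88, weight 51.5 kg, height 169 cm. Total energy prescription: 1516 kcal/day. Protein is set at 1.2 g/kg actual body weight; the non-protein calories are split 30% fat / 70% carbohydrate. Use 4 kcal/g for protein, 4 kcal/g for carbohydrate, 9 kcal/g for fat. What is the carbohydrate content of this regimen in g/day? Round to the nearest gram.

Protein = 1.2 × 51.5 = 61.8 g → 61.8 × 4 = 247.2 kcal.
Non-protein calories = 1516 − 247.2 = 1268.8 kcal.
Fat: 30% × 1268.8 = 380.64 kcal; carbohydrate: 888.16 kcal.
Carbohydrate: 888.16 kcal ÷ 4 kcal/g = 222.04 g.

222 g/day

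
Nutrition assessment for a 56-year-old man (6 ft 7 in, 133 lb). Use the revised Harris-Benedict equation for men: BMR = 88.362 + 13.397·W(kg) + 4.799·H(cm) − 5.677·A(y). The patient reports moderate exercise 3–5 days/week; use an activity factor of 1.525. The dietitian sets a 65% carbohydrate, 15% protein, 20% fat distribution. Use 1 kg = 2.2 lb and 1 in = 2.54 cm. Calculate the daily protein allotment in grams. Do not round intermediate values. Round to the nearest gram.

88 g/day

Convert to metric: weight = 133 ÷ 2.2 = 60.4545 kg; height = (6×12 + 7) × 2.54 = 79 × 2.54 = 200.66 cm.
Harris-Benedict: BMR = 88.362 + 13.397(60.4545) + 4.799(200.66) − 5.677(56) = 1543.3269 kcal/day.
TEE = 1543.3269 × 1.525 = 2353.5735 kcal/day.
Protein energy = 15% × 2353.5735 = 353.036 kcal.
Protein = 353.036 ÷ 4 kcal/g = 88.259 g.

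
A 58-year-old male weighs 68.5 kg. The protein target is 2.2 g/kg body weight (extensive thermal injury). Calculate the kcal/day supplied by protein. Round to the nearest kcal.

Protein = 2.2 g/kg × 68.5 kg = 150.7 g/day.
Protein energy = 150.7 g × 4 kcal/g = 602.8 kcal/day.

603 kcal/day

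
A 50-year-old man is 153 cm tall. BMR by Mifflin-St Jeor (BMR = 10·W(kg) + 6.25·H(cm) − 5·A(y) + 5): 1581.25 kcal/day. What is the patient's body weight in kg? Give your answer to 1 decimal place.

1581.25 = 10·W + 6.25(153) − 5(50) + 5
10·W = 1581.25 − 711.25 = 870, so W = 87 kg.

87.0 kg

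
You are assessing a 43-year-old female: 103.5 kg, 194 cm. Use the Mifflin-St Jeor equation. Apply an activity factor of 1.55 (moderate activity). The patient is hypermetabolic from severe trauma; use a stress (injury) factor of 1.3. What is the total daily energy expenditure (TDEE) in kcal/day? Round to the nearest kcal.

Mifflin-St Jeor (female): BMR = 10(103.5) + 6.25(194) − 5(43) − 161 = 1035 + 1212.5 − 215 − 161 = 1871.5 kcal/day.
TEE = BMR × activity factor = 1871.5 × 1.55 = 2900.825 kcal/day.
Apply stress factor: 2900.825 × 1.3 = 3771.0725 kcal/day.

3771 kcal/day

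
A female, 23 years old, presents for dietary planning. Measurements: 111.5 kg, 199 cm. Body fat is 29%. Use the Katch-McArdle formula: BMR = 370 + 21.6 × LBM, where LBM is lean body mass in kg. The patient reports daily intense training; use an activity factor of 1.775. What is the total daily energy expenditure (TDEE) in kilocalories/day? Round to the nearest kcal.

LBM = 111.5 × (1 − 0.29) = 79.165 kg. Katch-McArdle: BMR = 370 + 21.6 × 79.165 = 2079.964 kcal/day.
TEE = BMR × activity factor = 2079.964 × 1.775 = 3691.9361 kcal/day.

3692 kilocalories/day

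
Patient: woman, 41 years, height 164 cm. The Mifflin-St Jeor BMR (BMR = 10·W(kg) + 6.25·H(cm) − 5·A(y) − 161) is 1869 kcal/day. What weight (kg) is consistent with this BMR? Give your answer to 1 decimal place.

121.0 kg

1869 = 10·W + 6.25(164) − 5(41) − 161
10·W = 1869 − 659 = 1210, so W = 121 kg.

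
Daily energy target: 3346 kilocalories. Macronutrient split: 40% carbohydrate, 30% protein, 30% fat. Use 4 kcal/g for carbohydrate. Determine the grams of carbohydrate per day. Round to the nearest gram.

335 g/day

Carbohydrate energy = 40% × 3346 = 1338.4 kcal.
At 4 kcal/g: 1338.4 ÷ 4 = 334.6 g.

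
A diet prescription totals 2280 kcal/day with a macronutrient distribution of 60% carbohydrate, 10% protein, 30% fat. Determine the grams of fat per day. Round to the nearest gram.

Fat energy = 30% × 2280 = 684 kcal.
At 9 kcal/g: 684 ÷ 9 = 76 g.

76 g/day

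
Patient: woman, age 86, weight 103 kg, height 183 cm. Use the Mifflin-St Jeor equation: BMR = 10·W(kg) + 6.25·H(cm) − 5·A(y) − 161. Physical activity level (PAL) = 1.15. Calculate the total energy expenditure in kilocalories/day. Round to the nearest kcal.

Mifflin-St Jeor (female): BMR = 10(103) + 6.25(183) − 5(86) − 161 = 1030 + 1143.75 − 430 − 161 = 1582.75 kcal/day.
TEE = BMR × activity factor = 1582.75 × 1.15 = 1820.1625 kcal/day.

1820 kilocalories/day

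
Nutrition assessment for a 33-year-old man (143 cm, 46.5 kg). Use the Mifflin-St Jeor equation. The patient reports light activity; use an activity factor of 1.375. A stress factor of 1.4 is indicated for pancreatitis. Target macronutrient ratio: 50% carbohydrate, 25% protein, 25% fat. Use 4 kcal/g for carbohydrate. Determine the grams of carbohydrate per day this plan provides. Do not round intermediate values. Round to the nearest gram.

288 g/day

Mifflin-St Jeor (male): BMR = 10(46.5) + 6.25(143) − 5(33) + 5 = 465 + 893.75 − 165 + 5 = 1198.75 kcal/day.
TEE = 1198.75 × 1.375 = 1648.2813 kcal/day.
With stress factor 1.4: 1648.2813 × 1.4 = 2307.5938 kcal/day.
Carbohydrate energy = 50% × 2307.5938 = 1153.7969 kcal.
Carbohydrate = 1153.7969 ÷ 4 kcal/g = 288.4492 g.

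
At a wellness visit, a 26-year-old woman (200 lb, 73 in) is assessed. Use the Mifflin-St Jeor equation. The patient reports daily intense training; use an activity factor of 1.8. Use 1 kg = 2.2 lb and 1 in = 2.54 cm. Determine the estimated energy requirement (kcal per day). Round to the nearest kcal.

Convert to metric: weight = 200 ÷ 2.2 = 90.9091 kg; height = 73 × 2.54 = 185.42 cm.
Mifflin-St Jeor (female): BMR = 10(90.9091) + 6.25(185.42) − 5(26) − 161 = 909.0909 + 1158.875 − 130 − 161 = 1776.9659 kcal/day.
TEE = BMR × activity factor = 1776.9659 × 1.8 = 3198.5386 kcal/day.

3199 kcal per day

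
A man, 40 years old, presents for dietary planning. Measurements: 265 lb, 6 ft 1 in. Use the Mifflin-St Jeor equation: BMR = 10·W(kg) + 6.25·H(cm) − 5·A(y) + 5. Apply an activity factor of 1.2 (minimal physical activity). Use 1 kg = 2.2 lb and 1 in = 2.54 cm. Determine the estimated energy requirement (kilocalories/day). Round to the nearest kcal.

2602 kilocalories/day

Convert to metric: weight = 265 ÷ 2.2 = 120.4545 kg; height = (6×12 + 1) × 2.54 = 73 × 2.54 = 185.42 cm.
Mifflin-St Jeor (male): BMR = 10(120.4545) + 6.25(185.42) − 5(40) + 5 = 1204.5455 + 1158.875 − 200 + 5 = 2168.4205 kcal/day.
TEE = BMR × activity factor = 2168.4205 × 1.2 = 2602.1045 kcal/day.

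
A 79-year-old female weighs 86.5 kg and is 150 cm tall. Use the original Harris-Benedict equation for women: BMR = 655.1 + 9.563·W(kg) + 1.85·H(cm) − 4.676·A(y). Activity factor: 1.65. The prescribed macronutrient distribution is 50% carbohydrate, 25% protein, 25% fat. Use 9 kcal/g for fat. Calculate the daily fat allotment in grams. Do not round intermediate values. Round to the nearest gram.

64 g/day

Harris-Benedict: BMR = 655.1 + 9.563(86.5) + 1.85(150) − 4.676(79) = 1390.3955 kcal/day.
TEE = 1390.3955 × 1.65 = 2294.1526 kcal/day.
Fat energy = 25% × 2294.1526 = 573.5381 kcal.
Fat = 573.5381 ÷ 9 kcal/g = 63.7265 g.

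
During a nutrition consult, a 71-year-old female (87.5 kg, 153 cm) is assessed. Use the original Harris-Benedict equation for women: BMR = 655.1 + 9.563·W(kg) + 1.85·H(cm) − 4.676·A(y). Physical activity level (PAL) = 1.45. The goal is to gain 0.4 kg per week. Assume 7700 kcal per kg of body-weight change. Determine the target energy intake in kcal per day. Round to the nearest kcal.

2532 kcal per day

Harris-Benedict: BMR = 655.1 + 9.563(87.5) + 1.85(153) − 4.676(71) = 1442.9165 kcal/day.
TEE = 1442.9165 × 1.45 = 2092.2289 kcal/day.
Required daily surplus = 0.4 × 7700 ÷ 7 = 440 kcal/day.
Target intake = 2092.2289 + 440 = 2532.2289 kcal/day.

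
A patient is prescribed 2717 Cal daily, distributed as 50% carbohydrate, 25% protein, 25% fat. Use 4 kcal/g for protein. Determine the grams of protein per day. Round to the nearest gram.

Protein energy = 25% × 2717 = 679.25 kcal.
At 4 kcal/g: 679.25 ÷ 4 = 169.8125 g.

170 g/day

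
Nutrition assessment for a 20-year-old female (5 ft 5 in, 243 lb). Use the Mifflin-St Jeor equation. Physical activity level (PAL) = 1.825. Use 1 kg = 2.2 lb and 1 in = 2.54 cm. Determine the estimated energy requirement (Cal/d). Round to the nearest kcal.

Convert to metric: weight = 243 ÷ 2.2 = 110.4545 kg; height = (5×12 + 5) × 2.54 = 65 × 2.54 = 165.1 cm.
Mifflin-St Jeor (female): BMR = 10(110.4545) + 6.25(165.1) − 5(20) − 161 = 1104.5455 + 1031.875 − 100 − 161 = 1875.4205 kcal/day.
TEE = BMR × activity factor = 1875.4205 × 1.825 = 3422.6423 kcal/day.

3423 Cal/d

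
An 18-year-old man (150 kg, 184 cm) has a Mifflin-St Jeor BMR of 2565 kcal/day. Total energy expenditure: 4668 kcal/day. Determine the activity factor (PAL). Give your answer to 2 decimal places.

Activity factor = TEE ÷ BMR = 4668 ÷ 2565 = 1.82.

1.82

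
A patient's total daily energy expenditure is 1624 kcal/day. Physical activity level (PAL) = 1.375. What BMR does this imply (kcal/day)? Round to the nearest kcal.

1181 kcal/day

BMR = TEE ÷ activity factor = 1624 ÷ 1.375 = 1181.0909 kcal/day.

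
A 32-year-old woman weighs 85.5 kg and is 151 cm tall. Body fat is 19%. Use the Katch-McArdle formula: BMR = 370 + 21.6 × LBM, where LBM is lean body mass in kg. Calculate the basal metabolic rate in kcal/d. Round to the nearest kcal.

1866 kcal/d

LBM = 85.5 × (1 − 0.19) = 69.255 kg. Katch-McArdle: BMR = 370 + 21.6 × 69.255 = 1865.908 kcal/day.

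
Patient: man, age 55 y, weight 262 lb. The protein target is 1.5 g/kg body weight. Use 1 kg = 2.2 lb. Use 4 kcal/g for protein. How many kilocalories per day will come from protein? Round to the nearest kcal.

Weight in kg = 262 ÷ 2.2 = 119.0909 kg.
Protein = 1.5 g/kg × 119.0909 kg = 178.6364 g/day.
Protein energy = 178.6364 g × 4 kcal/g = 714.5455 kcal/day.

715 kcal/day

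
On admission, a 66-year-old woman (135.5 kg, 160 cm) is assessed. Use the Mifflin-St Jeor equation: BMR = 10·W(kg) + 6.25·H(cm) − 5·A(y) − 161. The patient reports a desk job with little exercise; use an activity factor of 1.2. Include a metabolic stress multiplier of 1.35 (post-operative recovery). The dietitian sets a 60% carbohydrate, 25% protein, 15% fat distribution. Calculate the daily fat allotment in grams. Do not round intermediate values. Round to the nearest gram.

50 g/day

Mifflin-St Jeor (female): BMR = 10(135.5) + 6.25(160) − 5(66) − 161 = 1355 + 1000 − 330 − 161 = 1864 kcal/day.
TEE = 1864 × 1.2 = 2236.8 kcal/day.
With stress factor 1.35: 2236.8 × 1.35 = 3019.68 kcal/day.
Fat energy = 15% × 3019.68 = 452.952 kcal.
Fat = 452.952 ÷ 9 kcal/g = 50.328 g.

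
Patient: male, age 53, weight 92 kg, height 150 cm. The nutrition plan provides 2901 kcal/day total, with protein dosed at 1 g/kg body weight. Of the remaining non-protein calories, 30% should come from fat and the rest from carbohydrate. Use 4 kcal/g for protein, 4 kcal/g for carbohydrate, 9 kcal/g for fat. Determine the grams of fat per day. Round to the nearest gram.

Protein = 1 × 92 = 92 g → 92 × 4 = 368 kcal.
Non-protein calories = 2901 − 368 = 2533 kcal.
Fat: 30% × 2533 = 759.9 kcal; carbohydrate: 1773.1 kcal.
Fat: 759.9 kcal ÷ 9 kcal/g = 84.4333 g.

84 g/day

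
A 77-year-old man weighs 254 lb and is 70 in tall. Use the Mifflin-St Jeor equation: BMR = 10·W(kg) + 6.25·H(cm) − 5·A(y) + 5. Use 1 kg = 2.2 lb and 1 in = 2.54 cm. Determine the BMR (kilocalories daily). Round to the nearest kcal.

Convert to metric: weight = 254 ÷ 2.2 = 115.4545 kg; height = 70 × 2.54 = 177.8 cm.
Mifflin-St Jeor (male): BMR = 10(115.4545) + 6.25(177.8) − 5(77) + 5 = 1154.5455 + 1111.25 − 385 + 5 = 1885.7955 kcal/day.

1886 kilocalories daily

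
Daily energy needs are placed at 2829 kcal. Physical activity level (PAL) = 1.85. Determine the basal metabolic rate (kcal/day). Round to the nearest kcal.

BMR = TEE ÷ activity factor = 2829 ÷ 1.85 = 1529.1892 kcal/day.

1529 kcal/day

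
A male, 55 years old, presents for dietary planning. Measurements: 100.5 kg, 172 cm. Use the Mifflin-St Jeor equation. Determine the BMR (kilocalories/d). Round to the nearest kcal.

Mifflin-St Jeor (male): BMR = 10(100.5) + 6.25(172) − 5(55) + 5 = 1005 + 1075 − 275 + 5 = 1810 kcal/day.

1810 kilocalories/d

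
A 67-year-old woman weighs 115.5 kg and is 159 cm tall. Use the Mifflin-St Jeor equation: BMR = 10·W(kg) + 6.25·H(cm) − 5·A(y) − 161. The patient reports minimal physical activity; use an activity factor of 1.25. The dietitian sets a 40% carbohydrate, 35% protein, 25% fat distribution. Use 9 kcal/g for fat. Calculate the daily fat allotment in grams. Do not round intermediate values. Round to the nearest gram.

Mifflin-St Jeor (female): BMR = 10(115.5) + 6.25(159) − 5(67) − 161 = 1155 + 993.75 − 335 − 161 = 1652.75 kcal/day.
TEE = 1652.75 × 1.25 = 2065.9375 kcal/day.
Fat energy = 25% × 2065.9375 = 516.4844 kcal.
Fat = 516.4844 ÷ 9 kcal/g = 57.3872 g.

57 g/day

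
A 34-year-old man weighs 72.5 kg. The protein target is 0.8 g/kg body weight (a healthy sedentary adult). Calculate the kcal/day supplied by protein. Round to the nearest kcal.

Protein = 0.8 g/kg × 72.5 kg = 58 g/day.
Protein energy = 58 g × 4 kcal/g = 232 kcal/day.

232 kcal/day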